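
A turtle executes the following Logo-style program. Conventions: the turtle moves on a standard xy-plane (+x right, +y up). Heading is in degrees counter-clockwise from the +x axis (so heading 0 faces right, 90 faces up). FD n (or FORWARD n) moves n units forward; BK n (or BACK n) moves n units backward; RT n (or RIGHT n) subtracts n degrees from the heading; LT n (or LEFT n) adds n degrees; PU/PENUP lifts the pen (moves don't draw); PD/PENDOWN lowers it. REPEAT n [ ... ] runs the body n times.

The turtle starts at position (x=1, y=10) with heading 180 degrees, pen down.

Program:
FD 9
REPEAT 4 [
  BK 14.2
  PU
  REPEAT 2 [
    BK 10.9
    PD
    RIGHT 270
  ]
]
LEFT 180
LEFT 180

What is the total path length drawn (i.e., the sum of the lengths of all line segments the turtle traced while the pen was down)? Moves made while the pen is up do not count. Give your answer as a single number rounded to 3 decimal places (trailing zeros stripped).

Executing turtle program step by step:
Start: pos=(1,10), heading=180, pen down
FD 9: (1,10) -> (-8,10) [heading=180, draw]
REPEAT 4 [
  -- iteration 1/4 --
  BK 14.2: (-8,10) -> (6.2,10) [heading=180, draw]
  PU: pen up
  REPEAT 2 [
    -- iteration 1/2 --
    BK 10.9: (6.2,10) -> (17.1,10) [heading=180, move]
    PD: pen down
    RT 270: heading 180 -> 270
    -- iteration 2/2 --
    BK 10.9: (17.1,10) -> (17.1,20.9) [heading=270, draw]
    PD: pen down
    RT 270: heading 270 -> 0
  ]
  -- iteration 2/4 --
  BK 14.2: (17.1,20.9) -> (2.9,20.9) [heading=0, draw]
  PU: pen up
  REPEAT 2 [
    -- iteration 1/2 --
    BK 10.9: (2.9,20.9) -> (-8,20.9) [heading=0, move]
    PD: pen down
    RT 270: heading 0 -> 90
    -- iteration 2/2 --
    BK 10.9: (-8,20.9) -> (-8,10) [heading=90, draw]
    PD: pen down
    RT 270: heading 90 -> 180
  ]
  -- iteration 3/4 --
  BK 14.2: (-8,10) -> (6.2,10) [heading=180, draw]
  PU: pen up
  REPEAT 2 [
    -- iteration 1/2 --
    BK 10.9: (6.2,10) -> (17.1,10) [heading=180, move]
    PD: pen down
    RT 270: heading 180 -> 270
    -- iteration 2/2 --
    BK 10.9: (17.1,10) -> (17.1,20.9) [heading=270, draw]
    PD: pen down
    RT 270: heading 270 -> 0
  ]
  -- iteration 4/4 --
  BK 14.2: (17.1,20.9) -> (2.9,20.9) [heading=0, draw]
  PU: pen up
  REPEAT 2 [
    -- iteration 1/2 --
    BK 10.9: (2.9,20.9) -> (-8,20.9) [heading=0, move]
    PD: pen down
    RT 270: heading 0 -> 90
    -- iteration 2/2 --
    BK 10.9: (-8,20.9) -> (-8,10) [heading=90, draw]
    PD: pen down
    RT 270: heading 90 -> 180
  ]
]
LT 180: heading 180 -> 0
LT 180: heading 0 -> 180
Final: pos=(-8,10), heading=180, 9 segment(s) drawn

Segment lengths:
  seg 1: (1,10) -> (-8,10), length = 9
  seg 2: (-8,10) -> (6.2,10), length = 14.2
  seg 3: (17.1,10) -> (17.1,20.9), length = 10.9
  seg 4: (17.1,20.9) -> (2.9,20.9), length = 14.2
  seg 5: (-8,20.9) -> (-8,10), length = 10.9
  seg 6: (-8,10) -> (6.2,10), length = 14.2
  seg 7: (17.1,10) -> (17.1,20.9), length = 10.9
  seg 8: (17.1,20.9) -> (2.9,20.9), length = 14.2
  seg 9: (-8,20.9) -> (-8,10), length = 10.9
Total = 109.4

Answer: 109.4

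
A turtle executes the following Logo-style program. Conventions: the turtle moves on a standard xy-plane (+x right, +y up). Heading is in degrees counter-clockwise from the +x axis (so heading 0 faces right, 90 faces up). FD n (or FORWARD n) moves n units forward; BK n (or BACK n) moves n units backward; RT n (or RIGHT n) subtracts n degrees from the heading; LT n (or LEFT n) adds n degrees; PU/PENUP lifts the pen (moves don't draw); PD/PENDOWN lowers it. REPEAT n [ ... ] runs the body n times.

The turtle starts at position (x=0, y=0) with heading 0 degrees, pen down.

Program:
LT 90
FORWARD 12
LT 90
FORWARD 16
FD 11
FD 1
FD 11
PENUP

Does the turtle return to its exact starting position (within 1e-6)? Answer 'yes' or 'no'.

Executing turtle program step by step:
Start: pos=(0,0), heading=0, pen down
LT 90: heading 0 -> 90
FD 12: (0,0) -> (0,12) [heading=90, draw]
LT 90: heading 90 -> 180
FD 16: (0,12) -> (-16,12) [heading=180, draw]
FD 11: (-16,12) -> (-27,12) [heading=180, draw]
FD 1: (-27,12) -> (-28,12) [heading=180, draw]
FD 11: (-28,12) -> (-39,12) [heading=180, draw]
PU: pen up
Final: pos=(-39,12), heading=180, 5 segment(s) drawn

Start position: (0, 0)
Final position: (-39, 12)
Distance = 40.804; >= 1e-6 -> NOT closed

Answer: no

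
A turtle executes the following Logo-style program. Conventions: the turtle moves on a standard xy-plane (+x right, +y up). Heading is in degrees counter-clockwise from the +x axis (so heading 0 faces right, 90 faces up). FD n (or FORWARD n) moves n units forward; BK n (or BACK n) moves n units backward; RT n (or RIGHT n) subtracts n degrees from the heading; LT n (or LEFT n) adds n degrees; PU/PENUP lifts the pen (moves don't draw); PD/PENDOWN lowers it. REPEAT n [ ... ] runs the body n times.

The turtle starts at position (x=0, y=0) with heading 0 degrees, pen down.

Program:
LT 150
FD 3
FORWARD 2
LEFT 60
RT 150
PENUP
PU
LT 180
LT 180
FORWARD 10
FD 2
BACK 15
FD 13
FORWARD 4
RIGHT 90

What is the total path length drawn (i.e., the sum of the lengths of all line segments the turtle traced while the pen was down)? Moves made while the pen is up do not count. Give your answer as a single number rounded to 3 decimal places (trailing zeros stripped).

Executing turtle program step by step:
Start: pos=(0,0), heading=0, pen down
LT 150: heading 0 -> 150
FD 3: (0,0) -> (-2.598,1.5) [heading=150, draw]
FD 2: (-2.598,1.5) -> (-4.33,2.5) [heading=150, draw]
LT 60: heading 150 -> 210
RT 150: heading 210 -> 60
PU: pen up
PU: pen up
LT 180: heading 60 -> 240
LT 180: heading 240 -> 60
FD 10: (-4.33,2.5) -> (0.67,11.16) [heading=60, move]
FD 2: (0.67,11.16) -> (1.67,12.892) [heading=60, move]
BK 15: (1.67,12.892) -> (-5.83,-0.098) [heading=60, move]
FD 13: (-5.83,-0.098) -> (0.67,11.16) [heading=60, move]
FD 4: (0.67,11.16) -> (2.67,14.624) [heading=60, move]
RT 90: heading 60 -> 330
Final: pos=(2.67,14.624), heading=330, 2 segment(s) drawn

Segment lengths:
  seg 1: (0,0) -> (-2.598,1.5), length = 3
  seg 2: (-2.598,1.5) -> (-4.33,2.5), length = 2
Total = 5

Answer: 5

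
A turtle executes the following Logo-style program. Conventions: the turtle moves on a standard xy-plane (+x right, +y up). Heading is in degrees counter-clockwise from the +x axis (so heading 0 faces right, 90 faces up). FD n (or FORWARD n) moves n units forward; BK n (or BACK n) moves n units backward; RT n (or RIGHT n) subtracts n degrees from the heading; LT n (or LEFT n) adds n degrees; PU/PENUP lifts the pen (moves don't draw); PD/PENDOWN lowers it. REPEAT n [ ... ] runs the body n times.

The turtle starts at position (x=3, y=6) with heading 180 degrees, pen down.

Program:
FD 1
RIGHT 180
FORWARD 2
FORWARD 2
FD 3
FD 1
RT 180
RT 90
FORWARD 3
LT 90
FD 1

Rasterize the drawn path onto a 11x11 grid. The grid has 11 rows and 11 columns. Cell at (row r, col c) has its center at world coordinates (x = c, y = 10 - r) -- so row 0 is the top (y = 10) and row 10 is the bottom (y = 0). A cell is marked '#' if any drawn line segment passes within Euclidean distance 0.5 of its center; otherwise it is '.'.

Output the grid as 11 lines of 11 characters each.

Segment 0: (3,6) -> (2,6)
Segment 1: (2,6) -> (4,6)
Segment 2: (4,6) -> (6,6)
Segment 3: (6,6) -> (9,6)
Segment 4: (9,6) -> (10,6)
Segment 5: (10,6) -> (10,9)
Segment 6: (10,9) -> (9,9)

Answer: ...........
.........##
..........#
..........#
..#########
...........
...........
...........
...........
...........
...........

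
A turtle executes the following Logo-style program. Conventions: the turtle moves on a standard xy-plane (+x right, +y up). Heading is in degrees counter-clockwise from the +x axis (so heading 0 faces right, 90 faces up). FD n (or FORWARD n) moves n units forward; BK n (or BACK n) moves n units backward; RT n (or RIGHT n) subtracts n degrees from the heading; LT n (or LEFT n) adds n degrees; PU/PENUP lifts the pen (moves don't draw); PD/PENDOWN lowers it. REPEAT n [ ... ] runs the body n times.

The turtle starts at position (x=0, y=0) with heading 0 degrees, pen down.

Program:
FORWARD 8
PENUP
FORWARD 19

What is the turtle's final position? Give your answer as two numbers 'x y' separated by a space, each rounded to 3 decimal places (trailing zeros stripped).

Answer: 27 0

Derivation:
Executing turtle program step by step:
Start: pos=(0,0), heading=0, pen down
FD 8: (0,0) -> (8,0) [heading=0, draw]
PU: pen up
FD 19: (8,0) -> (27,0) [heading=0, move]
Final: pos=(27,0), heading=0, 1 segment(s) drawn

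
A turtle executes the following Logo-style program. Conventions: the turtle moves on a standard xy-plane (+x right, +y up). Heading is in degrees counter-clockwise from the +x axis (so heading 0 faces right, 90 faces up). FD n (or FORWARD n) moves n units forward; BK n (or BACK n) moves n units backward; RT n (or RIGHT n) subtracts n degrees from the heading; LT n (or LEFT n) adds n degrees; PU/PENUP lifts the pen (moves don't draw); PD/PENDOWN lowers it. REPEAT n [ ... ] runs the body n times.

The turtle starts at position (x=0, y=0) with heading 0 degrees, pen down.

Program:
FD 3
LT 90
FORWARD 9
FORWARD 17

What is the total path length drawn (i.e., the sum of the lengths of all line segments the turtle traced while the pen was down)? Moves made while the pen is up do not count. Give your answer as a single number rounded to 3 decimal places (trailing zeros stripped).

Executing turtle program step by step:
Start: pos=(0,0), heading=0, pen down
FD 3: (0,0) -> (3,0) [heading=0, draw]
LT 90: heading 0 -> 90
FD 9: (3,0) -> (3,9) [heading=90, draw]
FD 17: (3,9) -> (3,26) [heading=90, draw]
Final: pos=(3,26), heading=90, 3 segment(s) drawn

Segment lengths:
  seg 1: (0,0) -> (3,0), length = 3
  seg 2: (3,0) -> (3,9), length = 9
  seg 3: (3,9) -> (3,26), length = 17
Total = 29

Answer: 29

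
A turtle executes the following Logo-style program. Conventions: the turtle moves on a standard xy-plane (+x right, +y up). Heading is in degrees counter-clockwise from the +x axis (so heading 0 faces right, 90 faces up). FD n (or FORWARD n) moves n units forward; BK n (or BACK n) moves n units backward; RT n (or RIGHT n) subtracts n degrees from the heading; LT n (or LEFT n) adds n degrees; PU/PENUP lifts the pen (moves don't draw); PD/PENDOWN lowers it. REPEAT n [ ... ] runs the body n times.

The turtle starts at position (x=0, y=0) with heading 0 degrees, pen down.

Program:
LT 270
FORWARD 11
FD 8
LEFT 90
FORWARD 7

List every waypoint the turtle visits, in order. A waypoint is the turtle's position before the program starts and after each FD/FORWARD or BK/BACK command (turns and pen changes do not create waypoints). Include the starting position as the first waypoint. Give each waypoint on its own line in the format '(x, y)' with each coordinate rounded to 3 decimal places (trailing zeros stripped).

Answer: (0, 0)
(0, -11)
(0, -19)
(7, -19)

Derivation:
Executing turtle program step by step:
Start: pos=(0,0), heading=0, pen down
LT 270: heading 0 -> 270
FD 11: (0,0) -> (0,-11) [heading=270, draw]
FD 8: (0,-11) -> (0,-19) [heading=270, draw]
LT 90: heading 270 -> 0
FD 7: (0,-19) -> (7,-19) [heading=0, draw]
Final: pos=(7,-19), heading=0, 3 segment(s) drawn
Waypoints (4 total):
(0, 0)
(0, -11)
(0, -19)
(7, -19)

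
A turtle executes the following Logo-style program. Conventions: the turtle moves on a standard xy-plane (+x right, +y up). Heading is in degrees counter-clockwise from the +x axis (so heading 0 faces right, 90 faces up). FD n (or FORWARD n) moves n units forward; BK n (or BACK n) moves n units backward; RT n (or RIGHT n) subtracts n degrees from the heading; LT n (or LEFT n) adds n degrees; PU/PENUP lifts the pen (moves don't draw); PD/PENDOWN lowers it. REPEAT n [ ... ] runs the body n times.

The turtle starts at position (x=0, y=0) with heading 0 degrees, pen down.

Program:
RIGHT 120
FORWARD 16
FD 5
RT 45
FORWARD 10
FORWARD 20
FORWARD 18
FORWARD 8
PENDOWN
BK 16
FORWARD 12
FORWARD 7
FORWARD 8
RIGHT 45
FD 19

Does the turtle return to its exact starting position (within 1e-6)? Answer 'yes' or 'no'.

Executing turtle program step by step:
Start: pos=(0,0), heading=0, pen down
RT 120: heading 0 -> 240
FD 16: (0,0) -> (-8,-13.856) [heading=240, draw]
FD 5: (-8,-13.856) -> (-10.5,-18.187) [heading=240, draw]
RT 45: heading 240 -> 195
FD 10: (-10.5,-18.187) -> (-20.159,-20.775) [heading=195, draw]
FD 20: (-20.159,-20.775) -> (-39.478,-25.951) [heading=195, draw]
FD 18: (-39.478,-25.951) -> (-56.864,-30.61) [heading=195, draw]
FD 8: (-56.864,-30.61) -> (-64.592,-32.68) [heading=195, draw]
PD: pen down
BK 16: (-64.592,-32.68) -> (-49.137,-28.539) [heading=195, draw]
FD 12: (-49.137,-28.539) -> (-60.728,-31.645) [heading=195, draw]
FD 7: (-60.728,-31.645) -> (-67.49,-33.457) [heading=195, draw]
FD 8: (-67.49,-33.457) -> (-75.217,-35.527) [heading=195, draw]
RT 45: heading 195 -> 150
FD 19: (-75.217,-35.527) -> (-91.672,-26.027) [heading=150, draw]
Final: pos=(-91.672,-26.027), heading=150, 11 segment(s) drawn

Start position: (0, 0)
Final position: (-91.672, -26.027)
Distance = 95.295; >= 1e-6 -> NOT closed

Answer: no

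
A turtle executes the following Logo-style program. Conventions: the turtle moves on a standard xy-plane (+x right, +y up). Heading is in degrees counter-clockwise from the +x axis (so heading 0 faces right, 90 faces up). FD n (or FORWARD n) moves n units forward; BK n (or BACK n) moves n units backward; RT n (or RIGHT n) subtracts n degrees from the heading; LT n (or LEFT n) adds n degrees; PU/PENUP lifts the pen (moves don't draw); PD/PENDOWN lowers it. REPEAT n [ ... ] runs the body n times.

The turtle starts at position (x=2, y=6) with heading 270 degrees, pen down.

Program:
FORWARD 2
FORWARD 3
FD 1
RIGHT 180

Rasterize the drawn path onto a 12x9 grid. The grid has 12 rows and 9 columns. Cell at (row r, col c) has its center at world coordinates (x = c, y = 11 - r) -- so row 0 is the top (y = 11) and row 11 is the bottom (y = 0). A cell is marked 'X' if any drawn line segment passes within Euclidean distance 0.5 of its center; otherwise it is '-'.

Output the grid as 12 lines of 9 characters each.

Answer: ---------
---------
---------
---------
---------
--X------
--X------
--X------
--X------
--X------
--X------
--X------

Derivation:
Segment 0: (2,6) -> (2,4)
Segment 1: (2,4) -> (2,1)
Segment 2: (2,1) -> (2,0)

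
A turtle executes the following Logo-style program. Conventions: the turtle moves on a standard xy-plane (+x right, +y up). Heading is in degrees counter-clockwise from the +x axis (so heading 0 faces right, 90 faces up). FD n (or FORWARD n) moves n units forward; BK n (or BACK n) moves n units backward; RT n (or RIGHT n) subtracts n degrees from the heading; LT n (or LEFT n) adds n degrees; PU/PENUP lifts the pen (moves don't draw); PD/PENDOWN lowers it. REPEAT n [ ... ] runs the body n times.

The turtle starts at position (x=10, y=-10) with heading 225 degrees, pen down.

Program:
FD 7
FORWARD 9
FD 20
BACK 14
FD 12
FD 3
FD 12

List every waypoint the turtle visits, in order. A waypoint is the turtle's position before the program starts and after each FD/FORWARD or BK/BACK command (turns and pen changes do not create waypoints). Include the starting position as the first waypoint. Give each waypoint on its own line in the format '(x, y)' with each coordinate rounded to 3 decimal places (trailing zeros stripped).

Executing turtle program step by step:
Start: pos=(10,-10), heading=225, pen down
FD 7: (10,-10) -> (5.05,-14.95) [heading=225, draw]
FD 9: (5.05,-14.95) -> (-1.314,-21.314) [heading=225, draw]
FD 20: (-1.314,-21.314) -> (-15.456,-35.456) [heading=225, draw]
BK 14: (-15.456,-35.456) -> (-5.556,-25.556) [heading=225, draw]
FD 12: (-5.556,-25.556) -> (-14.042,-34.042) [heading=225, draw]
FD 3: (-14.042,-34.042) -> (-16.163,-36.163) [heading=225, draw]
FD 12: (-16.163,-36.163) -> (-24.648,-44.648) [heading=225, draw]
Final: pos=(-24.648,-44.648), heading=225, 7 segment(s) drawn
Waypoints (8 total):
(10, -10)
(5.05, -14.95)
(-1.314, -21.314)
(-15.456, -35.456)
(-5.556, -25.556)
(-14.042, -34.042)
(-16.163, -36.163)
(-24.648, -44.648)

Answer: (10, -10)
(5.05, -14.95)
(-1.314, -21.314)
(-15.456, -35.456)
(-5.556, -25.556)
(-14.042, -34.042)
(-16.163, -36.163)
(-24.648, -44.648)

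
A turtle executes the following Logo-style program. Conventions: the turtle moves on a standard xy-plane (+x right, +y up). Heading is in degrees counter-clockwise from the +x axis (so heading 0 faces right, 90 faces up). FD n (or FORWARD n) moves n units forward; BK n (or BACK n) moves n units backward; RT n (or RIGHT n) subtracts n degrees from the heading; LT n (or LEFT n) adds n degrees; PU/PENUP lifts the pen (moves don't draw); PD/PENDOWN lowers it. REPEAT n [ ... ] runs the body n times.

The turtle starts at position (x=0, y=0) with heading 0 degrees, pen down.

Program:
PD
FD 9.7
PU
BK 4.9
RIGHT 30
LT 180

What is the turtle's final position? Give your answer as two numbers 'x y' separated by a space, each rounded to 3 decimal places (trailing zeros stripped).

Answer: 4.8 0

Derivation:
Executing turtle program step by step:
Start: pos=(0,0), heading=0, pen down
PD: pen down
FD 9.7: (0,0) -> (9.7,0) [heading=0, draw]
PU: pen up
BK 4.9: (9.7,0) -> (4.8,0) [heading=0, move]
RT 30: heading 0 -> 330
LT 180: heading 330 -> 150
Final: pos=(4.8,0), heading=150, 1 segment(s) drawn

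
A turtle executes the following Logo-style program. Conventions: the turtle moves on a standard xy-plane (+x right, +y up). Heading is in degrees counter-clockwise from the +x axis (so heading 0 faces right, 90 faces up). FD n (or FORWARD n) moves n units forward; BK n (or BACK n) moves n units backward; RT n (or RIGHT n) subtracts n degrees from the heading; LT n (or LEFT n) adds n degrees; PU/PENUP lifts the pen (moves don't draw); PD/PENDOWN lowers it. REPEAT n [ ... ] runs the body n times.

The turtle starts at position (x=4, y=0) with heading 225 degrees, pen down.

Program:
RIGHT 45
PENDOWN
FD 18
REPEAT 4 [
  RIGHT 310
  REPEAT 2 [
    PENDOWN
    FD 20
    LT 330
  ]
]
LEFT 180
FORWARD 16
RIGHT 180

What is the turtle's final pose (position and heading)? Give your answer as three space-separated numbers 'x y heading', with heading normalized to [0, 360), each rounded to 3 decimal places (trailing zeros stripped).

Executing turtle program step by step:
Start: pos=(4,0), heading=225, pen down
RT 45: heading 225 -> 180
PD: pen down
FD 18: (4,0) -> (-14,0) [heading=180, draw]
REPEAT 4 [
  -- iteration 1/4 --
  RT 310: heading 180 -> 230
  REPEAT 2 [
    -- iteration 1/2 --
    PD: pen down
    FD 20: (-14,0) -> (-26.856,-15.321) [heading=230, draw]
    LT 330: heading 230 -> 200
    -- iteration 2/2 --
    PD: pen down
    FD 20: (-26.856,-15.321) -> (-45.65,-22.161) [heading=200, draw]
    LT 330: heading 200 -> 170
  ]
  -- iteration 2/4 --
  RT 310: heading 170 -> 220
  REPEAT 2 [
    -- iteration 1/2 --
    PD: pen down
    FD 20: (-45.65,-22.161) -> (-60.97,-35.017) [heading=220, draw]
    LT 330: heading 220 -> 190
    -- iteration 2/2 --
    PD: pen down
    FD 20: (-60.97,-35.017) -> (-80.667,-38.49) [heading=190, draw]
    LT 330: heading 190 -> 160
  ]
  -- iteration 3/4 --
  RT 310: heading 160 -> 210
  REPEAT 2 [
    -- iteration 1/2 --
    PD: pen down
    FD 20: (-80.667,-38.49) -> (-97.987,-48.49) [heading=210, draw]
    LT 330: heading 210 -> 180
    -- iteration 2/2 --
    PD: pen down
    FD 20: (-97.987,-48.49) -> (-117.987,-48.49) [heading=180, draw]
    LT 330: heading 180 -> 150
  ]
  -- iteration 4/4 --
  RT 310: heading 150 -> 200
  REPEAT 2 [
    -- iteration 1/2 --
    PD: pen down
    FD 20: (-117.987,-48.49) -> (-136.781,-55.33) [heading=200, draw]
    LT 330: heading 200 -> 170
    -- iteration 2/2 --
    PD: pen down
    FD 20: (-136.781,-55.33) -> (-156.477,-51.857) [heading=170, draw]
    LT 330: heading 170 -> 140
  ]
]
LT 180: heading 140 -> 320
FD 16: (-156.477,-51.857) -> (-144.22,-62.142) [heading=320, draw]
RT 180: heading 320 -> 140
Final: pos=(-144.22,-62.142), heading=140, 10 segment(s) drawn

Answer: -144.22 -62.142 140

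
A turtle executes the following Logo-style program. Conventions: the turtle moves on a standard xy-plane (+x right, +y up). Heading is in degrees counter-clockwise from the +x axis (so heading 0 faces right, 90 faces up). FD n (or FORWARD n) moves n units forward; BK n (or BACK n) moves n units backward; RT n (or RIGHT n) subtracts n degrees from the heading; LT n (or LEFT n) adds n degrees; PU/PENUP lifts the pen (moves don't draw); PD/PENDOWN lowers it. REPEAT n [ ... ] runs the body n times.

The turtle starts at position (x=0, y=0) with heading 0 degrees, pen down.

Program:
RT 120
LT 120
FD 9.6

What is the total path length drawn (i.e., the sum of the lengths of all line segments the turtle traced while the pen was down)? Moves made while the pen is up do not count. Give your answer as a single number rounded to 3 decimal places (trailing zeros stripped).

Answer: 9.6

Derivation:
Executing turtle program step by step:
Start: pos=(0,0), heading=0, pen down
RT 120: heading 0 -> 240
LT 120: heading 240 -> 0
FD 9.6: (0,0) -> (9.6,0) [heading=0, draw]
Final: pos=(9.6,0), heading=0, 1 segment(s) drawn

Segment lengths:
  seg 1: (0,0) -> (9.6,0), length = 9.6
Total = 9.6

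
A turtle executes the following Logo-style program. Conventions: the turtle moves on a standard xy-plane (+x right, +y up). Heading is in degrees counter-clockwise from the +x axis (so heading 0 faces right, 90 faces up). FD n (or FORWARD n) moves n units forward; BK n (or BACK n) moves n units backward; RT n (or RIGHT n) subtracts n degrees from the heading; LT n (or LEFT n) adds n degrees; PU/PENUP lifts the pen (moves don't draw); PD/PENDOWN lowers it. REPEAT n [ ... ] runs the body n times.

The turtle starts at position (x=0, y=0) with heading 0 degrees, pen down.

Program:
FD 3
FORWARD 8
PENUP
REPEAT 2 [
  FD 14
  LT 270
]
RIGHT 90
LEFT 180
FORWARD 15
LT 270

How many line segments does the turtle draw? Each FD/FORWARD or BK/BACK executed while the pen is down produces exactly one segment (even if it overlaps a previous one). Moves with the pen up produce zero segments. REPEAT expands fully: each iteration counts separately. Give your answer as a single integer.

Answer: 2

Derivation:
Executing turtle program step by step:
Start: pos=(0,0), heading=0, pen down
FD 3: (0,0) -> (3,0) [heading=0, draw]
FD 8: (3,0) -> (11,0) [heading=0, draw]
PU: pen up
REPEAT 2 [
  -- iteration 1/2 --
  FD 14: (11,0) -> (25,0) [heading=0, move]
  LT 270: heading 0 -> 270
  -- iteration 2/2 --
  FD 14: (25,0) -> (25,-14) [heading=270, move]
  LT 270: heading 270 -> 180
]
RT 90: heading 180 -> 90
LT 180: heading 90 -> 270
FD 15: (25,-14) -> (25,-29) [heading=270, move]
LT 270: heading 270 -> 180
Final: pos=(25,-29), heading=180, 2 segment(s) drawn
Segments drawn: 2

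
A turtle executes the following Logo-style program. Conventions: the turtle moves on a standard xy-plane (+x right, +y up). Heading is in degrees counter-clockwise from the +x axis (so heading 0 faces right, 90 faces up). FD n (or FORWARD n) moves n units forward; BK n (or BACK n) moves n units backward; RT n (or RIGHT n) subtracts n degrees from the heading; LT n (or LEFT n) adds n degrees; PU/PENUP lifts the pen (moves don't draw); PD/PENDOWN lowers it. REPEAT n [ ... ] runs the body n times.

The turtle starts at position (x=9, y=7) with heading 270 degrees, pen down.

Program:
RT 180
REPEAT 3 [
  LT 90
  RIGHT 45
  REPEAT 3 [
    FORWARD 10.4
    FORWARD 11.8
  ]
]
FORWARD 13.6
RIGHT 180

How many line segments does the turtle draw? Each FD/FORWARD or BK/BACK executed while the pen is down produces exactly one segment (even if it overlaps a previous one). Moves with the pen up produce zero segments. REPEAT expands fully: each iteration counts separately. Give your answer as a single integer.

Answer: 19

Derivation:
Executing turtle program step by step:
Start: pos=(9,7), heading=270, pen down
RT 180: heading 270 -> 90
REPEAT 3 [
  -- iteration 1/3 --
  LT 90: heading 90 -> 180
  RT 45: heading 180 -> 135
  REPEAT 3 [
    -- iteration 1/3 --
    FD 10.4: (9,7) -> (1.646,14.354) [heading=135, draw]
    FD 11.8: (1.646,14.354) -> (-6.698,22.698) [heading=135, draw]
    -- iteration 2/3 --
    FD 10.4: (-6.698,22.698) -> (-14.052,30.052) [heading=135, draw]
    FD 11.8: (-14.052,30.052) -> (-22.396,38.396) [heading=135, draw]
    -- iteration 3/3 --
    FD 10.4: (-22.396,38.396) -> (-29.749,45.749) [heading=135, draw]
    FD 11.8: (-29.749,45.749) -> (-38.093,54.093) [heading=135, draw]
  ]
  -- iteration 2/3 --
  LT 90: heading 135 -> 225
  RT 45: heading 225 -> 180
  REPEAT 3 [
    -- iteration 1/3 --
    FD 10.4: (-38.093,54.093) -> (-48.493,54.093) [heading=180, draw]
    FD 11.8: (-48.493,54.093) -> (-60.293,54.093) [heading=180, draw]
    -- iteration 2/3 --
    FD 10.4: (-60.293,54.093) -> (-70.693,54.093) [heading=180, draw]
    FD 11.8: (-70.693,54.093) -> (-82.493,54.093) [heading=180, draw]
    -- iteration 3/3 --
    FD 10.4: (-82.493,54.093) -> (-92.893,54.093) [heading=180, draw]
    FD 11.8: (-92.893,54.093) -> (-104.693,54.093) [heading=180, draw]
  ]
  -- iteration 3/3 --
  LT 90: heading 180 -> 270
  RT 45: heading 270 -> 225
  REPEAT 3 [
    -- iteration 1/3 --
    FD 10.4: (-104.693,54.093) -> (-112.047,46.739) [heading=225, draw]
    FD 11.8: (-112.047,46.739) -> (-120.391,38.396) [heading=225, draw]
    -- iteration 2/3 --
    FD 10.4: (-120.391,38.396) -> (-127.745,31.042) [heading=225, draw]
    FD 11.8: (-127.745,31.042) -> (-136.089,22.698) [heading=225, draw]
    -- iteration 3/3 --
    FD 10.4: (-136.089,22.698) -> (-143.443,15.344) [heading=225, draw]
    FD 11.8: (-143.443,15.344) -> (-151.787,7) [heading=225, draw]
  ]
]
FD 13.6: (-151.787,7) -> (-161.403,-2.617) [heading=225, draw]
RT 180: heading 225 -> 45
Final: pos=(-161.403,-2.617), heading=45, 19 segment(s) drawn
Segments drawn: 19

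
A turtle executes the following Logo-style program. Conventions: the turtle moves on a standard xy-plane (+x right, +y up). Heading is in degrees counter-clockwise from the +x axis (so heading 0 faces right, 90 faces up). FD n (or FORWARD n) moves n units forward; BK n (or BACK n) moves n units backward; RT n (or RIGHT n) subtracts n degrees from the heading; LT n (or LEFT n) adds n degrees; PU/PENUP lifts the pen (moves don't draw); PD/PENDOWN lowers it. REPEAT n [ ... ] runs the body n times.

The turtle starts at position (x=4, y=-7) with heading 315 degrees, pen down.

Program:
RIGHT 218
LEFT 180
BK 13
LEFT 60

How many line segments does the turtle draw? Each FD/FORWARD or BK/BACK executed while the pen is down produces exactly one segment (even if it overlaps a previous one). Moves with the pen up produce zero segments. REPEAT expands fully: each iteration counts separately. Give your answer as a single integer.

Executing turtle program step by step:
Start: pos=(4,-7), heading=315, pen down
RT 218: heading 315 -> 97
LT 180: heading 97 -> 277
BK 13: (4,-7) -> (2.416,5.903) [heading=277, draw]
LT 60: heading 277 -> 337
Final: pos=(2.416,5.903), heading=337, 1 segment(s) drawn
Segments drawn: 1

Answer: 1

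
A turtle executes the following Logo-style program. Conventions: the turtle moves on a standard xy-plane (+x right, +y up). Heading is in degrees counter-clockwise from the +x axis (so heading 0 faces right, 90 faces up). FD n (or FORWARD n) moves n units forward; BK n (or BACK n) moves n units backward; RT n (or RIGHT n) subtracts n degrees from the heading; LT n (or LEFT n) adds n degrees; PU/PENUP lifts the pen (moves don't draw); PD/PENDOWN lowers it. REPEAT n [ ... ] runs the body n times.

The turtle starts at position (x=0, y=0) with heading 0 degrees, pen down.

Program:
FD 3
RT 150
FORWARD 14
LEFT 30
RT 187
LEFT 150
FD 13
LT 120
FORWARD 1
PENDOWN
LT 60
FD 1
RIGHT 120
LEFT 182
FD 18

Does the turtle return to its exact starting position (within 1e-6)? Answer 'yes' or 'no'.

Executing turtle program step by step:
Start: pos=(0,0), heading=0, pen down
FD 3: (0,0) -> (3,0) [heading=0, draw]
RT 150: heading 0 -> 210
FD 14: (3,0) -> (-9.124,-7) [heading=210, draw]
LT 30: heading 210 -> 240
RT 187: heading 240 -> 53
LT 150: heading 53 -> 203
FD 13: (-9.124,-7) -> (-21.091,-12.08) [heading=203, draw]
LT 120: heading 203 -> 323
FD 1: (-21.091,-12.08) -> (-20.292,-12.681) [heading=323, draw]
PD: pen down
LT 60: heading 323 -> 23
FD 1: (-20.292,-12.681) -> (-19.372,-12.291) [heading=23, draw]
RT 120: heading 23 -> 263
LT 182: heading 263 -> 85
FD 18: (-19.372,-12.291) -> (-17.803,5.641) [heading=85, draw]
Final: pos=(-17.803,5.641), heading=85, 6 segment(s) drawn

Start position: (0, 0)
Final position: (-17.803, 5.641)
Distance = 18.675; >= 1e-6 -> NOT closed

Answer: no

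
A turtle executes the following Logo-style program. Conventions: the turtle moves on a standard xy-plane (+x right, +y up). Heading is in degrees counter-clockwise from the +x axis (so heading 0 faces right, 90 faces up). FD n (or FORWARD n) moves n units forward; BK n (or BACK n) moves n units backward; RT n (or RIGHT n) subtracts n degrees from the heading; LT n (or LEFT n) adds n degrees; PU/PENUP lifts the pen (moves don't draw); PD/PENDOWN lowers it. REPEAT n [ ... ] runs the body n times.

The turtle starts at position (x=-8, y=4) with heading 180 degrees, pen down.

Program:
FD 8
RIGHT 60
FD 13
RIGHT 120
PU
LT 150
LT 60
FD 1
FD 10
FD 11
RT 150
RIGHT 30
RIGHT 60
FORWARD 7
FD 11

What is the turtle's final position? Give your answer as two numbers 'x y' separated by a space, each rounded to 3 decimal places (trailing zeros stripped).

Answer: -25.964 -4.742

Derivation:
Executing turtle program step by step:
Start: pos=(-8,4), heading=180, pen down
FD 8: (-8,4) -> (-16,4) [heading=180, draw]
RT 60: heading 180 -> 120
FD 13: (-16,4) -> (-22.5,15.258) [heading=120, draw]
RT 120: heading 120 -> 0
PU: pen up
LT 150: heading 0 -> 150
LT 60: heading 150 -> 210
FD 1: (-22.5,15.258) -> (-23.366,14.758) [heading=210, move]
FD 10: (-23.366,14.758) -> (-32.026,9.758) [heading=210, move]
FD 11: (-32.026,9.758) -> (-41.553,4.258) [heading=210, move]
RT 150: heading 210 -> 60
RT 30: heading 60 -> 30
RT 60: heading 30 -> 330
FD 7: (-41.553,4.258) -> (-35.49,0.758) [heading=330, move]
FD 11: (-35.49,0.758) -> (-25.964,-4.742) [heading=330, move]
Final: pos=(-25.964,-4.742), heading=330, 2 segment(s) drawn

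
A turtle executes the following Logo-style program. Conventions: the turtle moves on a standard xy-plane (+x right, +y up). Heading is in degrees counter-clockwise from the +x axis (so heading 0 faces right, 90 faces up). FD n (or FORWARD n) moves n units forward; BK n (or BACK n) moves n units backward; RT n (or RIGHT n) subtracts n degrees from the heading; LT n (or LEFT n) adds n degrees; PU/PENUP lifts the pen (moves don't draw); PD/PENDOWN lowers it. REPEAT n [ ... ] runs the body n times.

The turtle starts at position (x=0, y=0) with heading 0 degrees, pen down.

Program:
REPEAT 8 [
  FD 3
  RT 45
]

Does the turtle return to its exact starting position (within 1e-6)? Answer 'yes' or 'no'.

Executing turtle program step by step:
Start: pos=(0,0), heading=0, pen down
REPEAT 8 [
  -- iteration 1/8 --
  FD 3: (0,0) -> (3,0) [heading=0, draw]
  RT 45: heading 0 -> 315
  -- iteration 2/8 --
  FD 3: (3,0) -> (5.121,-2.121) [heading=315, draw]
  RT 45: heading 315 -> 270
  -- iteration 3/8 --
  FD 3: (5.121,-2.121) -> (5.121,-5.121) [heading=270, draw]
  RT 45: heading 270 -> 225
  -- iteration 4/8 --
  FD 3: (5.121,-5.121) -> (3,-7.243) [heading=225, draw]
  RT 45: heading 225 -> 180
  -- iteration 5/8 --
  FD 3: (3,-7.243) -> (0,-7.243) [heading=180, draw]
  RT 45: heading 180 -> 135
  -- iteration 6/8 --
  FD 3: (0,-7.243) -> (-2.121,-5.121) [heading=135, draw]
  RT 45: heading 135 -> 90
  -- iteration 7/8 --
  FD 3: (-2.121,-5.121) -> (-2.121,-2.121) [heading=90, draw]
  RT 45: heading 90 -> 45
  -- iteration 8/8 --
  FD 3: (-2.121,-2.121) -> (0,0) [heading=45, draw]
  RT 45: heading 45 -> 0
]
Final: pos=(0,0), heading=0, 8 segment(s) drawn

Start position: (0, 0)
Final position: (0, 0)
Distance = 0; < 1e-6 -> CLOSED

Answer: yes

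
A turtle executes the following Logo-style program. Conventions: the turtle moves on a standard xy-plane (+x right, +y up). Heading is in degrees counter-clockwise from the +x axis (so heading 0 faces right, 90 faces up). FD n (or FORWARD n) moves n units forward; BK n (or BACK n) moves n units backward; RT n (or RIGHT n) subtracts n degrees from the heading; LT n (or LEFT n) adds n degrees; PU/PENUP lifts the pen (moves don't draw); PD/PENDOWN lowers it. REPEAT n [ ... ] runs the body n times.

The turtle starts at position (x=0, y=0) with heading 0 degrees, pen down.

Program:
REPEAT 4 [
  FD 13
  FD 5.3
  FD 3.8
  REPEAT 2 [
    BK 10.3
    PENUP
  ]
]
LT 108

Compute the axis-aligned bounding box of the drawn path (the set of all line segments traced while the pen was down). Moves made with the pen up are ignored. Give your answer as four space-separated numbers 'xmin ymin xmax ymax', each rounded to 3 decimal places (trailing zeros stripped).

Executing turtle program step by step:
Start: pos=(0,0), heading=0, pen down
REPEAT 4 [
  -- iteration 1/4 --
  FD 13: (0,0) -> (13,0) [heading=0, draw]
  FD 5.3: (13,0) -> (18.3,0) [heading=0, draw]
  FD 3.8: (18.3,0) -> (22.1,0) [heading=0, draw]
  REPEAT 2 [
    -- iteration 1/2 --
    BK 10.3: (22.1,0) -> (11.8,0) [heading=0, draw]
    PU: pen up
    -- iteration 2/2 --
    BK 10.3: (11.8,0) -> (1.5,0) [heading=0, move]
    PU: pen up
  ]
  -- iteration 2/4 --
  FD 13: (1.5,0) -> (14.5,0) [heading=0, move]
  FD 5.3: (14.5,0) -> (19.8,0) [heading=0, move]
  FD 3.8: (19.8,0) -> (23.6,0) [heading=0, move]
  REPEAT 2 [
    -- iteration 1/2 --
    BK 10.3: (23.6,0) -> (13.3,0) [heading=0, move]
    PU: pen up
    -- iteration 2/2 --
    BK 10.3: (13.3,0) -> (3,0) [heading=0, move]
    PU: pen up
  ]
  -- iteration 3/4 --
  FD 13: (3,0) -> (16,0) [heading=0, move]
  FD 5.3: (16,0) -> (21.3,0) [heading=0, move]
  FD 3.8: (21.3,0) -> (25.1,0) [heading=0, move]
  REPEAT 2 [
    -- iteration 1/2 --
    BK 10.3: (25.1,0) -> (14.8,0) [heading=0, move]
    PU: pen up
    -- iteration 2/2 --
    BK 10.3: (14.8,0) -> (4.5,0) [heading=0, move]
    PU: pen up
  ]
  -- iteration 4/4 --
  FD 13: (4.5,0) -> (17.5,0) [heading=0, move]
  FD 5.3: (17.5,0) -> (22.8,0) [heading=0, move]
  FD 3.8: (22.8,0) -> (26.6,0) [heading=0, move]
  REPEAT 2 [
    -- iteration 1/2 --
    BK 10.3: (26.6,0) -> (16.3,0) [heading=0, move]
    PU: pen up
    -- iteration 2/2 --
    BK 10.3: (16.3,0) -> (6,0) [heading=0, move]
    PU: pen up
  ]
]
LT 108: heading 0 -> 108
Final: pos=(6,0), heading=108, 4 segment(s) drawn

Segment endpoints: x in {0, 11.8, 13, 18.3, 22.1}, y in {0}
xmin=0, ymin=0, xmax=22.1, ymax=0

Answer: 0 0 22.1 0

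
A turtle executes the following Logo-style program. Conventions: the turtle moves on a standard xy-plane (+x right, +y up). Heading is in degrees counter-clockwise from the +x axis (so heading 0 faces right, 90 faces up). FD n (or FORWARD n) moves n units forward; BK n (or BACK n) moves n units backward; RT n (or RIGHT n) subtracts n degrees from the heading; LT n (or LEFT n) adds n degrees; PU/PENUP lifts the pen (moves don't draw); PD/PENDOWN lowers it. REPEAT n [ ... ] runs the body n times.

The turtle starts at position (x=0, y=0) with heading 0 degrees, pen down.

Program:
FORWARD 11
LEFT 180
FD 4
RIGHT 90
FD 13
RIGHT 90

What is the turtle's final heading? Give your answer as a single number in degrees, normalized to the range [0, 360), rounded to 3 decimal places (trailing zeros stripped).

Executing turtle program step by step:
Start: pos=(0,0), heading=0, pen down
FD 11: (0,0) -> (11,0) [heading=0, draw]
LT 180: heading 0 -> 180
FD 4: (11,0) -> (7,0) [heading=180, draw]
RT 90: heading 180 -> 90
FD 13: (7,0) -> (7,13) [heading=90, draw]
RT 90: heading 90 -> 0
Final: pos=(7,13), heading=0, 3 segment(s) drawn

Answer: 0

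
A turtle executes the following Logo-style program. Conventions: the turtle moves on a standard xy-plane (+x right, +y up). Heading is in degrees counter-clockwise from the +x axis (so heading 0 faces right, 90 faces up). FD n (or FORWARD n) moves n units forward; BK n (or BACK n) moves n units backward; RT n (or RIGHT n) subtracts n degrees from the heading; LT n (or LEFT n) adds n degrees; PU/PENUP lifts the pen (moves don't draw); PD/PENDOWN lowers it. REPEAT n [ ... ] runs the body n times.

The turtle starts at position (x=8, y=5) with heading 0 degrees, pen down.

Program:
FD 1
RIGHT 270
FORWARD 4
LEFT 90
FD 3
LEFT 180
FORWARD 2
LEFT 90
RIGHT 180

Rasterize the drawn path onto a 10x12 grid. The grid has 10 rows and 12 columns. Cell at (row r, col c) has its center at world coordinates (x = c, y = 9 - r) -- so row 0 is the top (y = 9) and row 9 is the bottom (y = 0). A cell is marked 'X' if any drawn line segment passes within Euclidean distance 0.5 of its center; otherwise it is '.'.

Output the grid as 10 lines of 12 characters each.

Segment 0: (8,5) -> (9,5)
Segment 1: (9,5) -> (9,9)
Segment 2: (9,9) -> (6,9)
Segment 3: (6,9) -> (8,9)

Answer: ......XXXX..
.........X..
.........X..
.........X..
........XX..
............
............
............
............
............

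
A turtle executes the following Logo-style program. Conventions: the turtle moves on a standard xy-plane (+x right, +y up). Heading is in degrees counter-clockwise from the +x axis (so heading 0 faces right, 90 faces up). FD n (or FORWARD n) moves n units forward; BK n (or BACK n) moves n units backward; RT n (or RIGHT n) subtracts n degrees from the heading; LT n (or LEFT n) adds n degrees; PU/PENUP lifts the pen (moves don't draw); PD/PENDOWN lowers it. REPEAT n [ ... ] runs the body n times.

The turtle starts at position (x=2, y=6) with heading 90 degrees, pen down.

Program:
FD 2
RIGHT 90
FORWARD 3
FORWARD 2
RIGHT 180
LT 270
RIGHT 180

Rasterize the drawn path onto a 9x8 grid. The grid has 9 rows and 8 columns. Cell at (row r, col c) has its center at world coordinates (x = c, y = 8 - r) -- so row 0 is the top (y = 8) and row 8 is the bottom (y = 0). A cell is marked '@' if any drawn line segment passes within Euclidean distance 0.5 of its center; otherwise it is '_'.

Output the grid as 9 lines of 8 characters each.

Answer: __@@@@@@
__@_____
__@_____
________
________
________
________
________
________

Derivation:
Segment 0: (2,6) -> (2,8)
Segment 1: (2,8) -> (5,8)
Segment 2: (5,8) -> (7,8)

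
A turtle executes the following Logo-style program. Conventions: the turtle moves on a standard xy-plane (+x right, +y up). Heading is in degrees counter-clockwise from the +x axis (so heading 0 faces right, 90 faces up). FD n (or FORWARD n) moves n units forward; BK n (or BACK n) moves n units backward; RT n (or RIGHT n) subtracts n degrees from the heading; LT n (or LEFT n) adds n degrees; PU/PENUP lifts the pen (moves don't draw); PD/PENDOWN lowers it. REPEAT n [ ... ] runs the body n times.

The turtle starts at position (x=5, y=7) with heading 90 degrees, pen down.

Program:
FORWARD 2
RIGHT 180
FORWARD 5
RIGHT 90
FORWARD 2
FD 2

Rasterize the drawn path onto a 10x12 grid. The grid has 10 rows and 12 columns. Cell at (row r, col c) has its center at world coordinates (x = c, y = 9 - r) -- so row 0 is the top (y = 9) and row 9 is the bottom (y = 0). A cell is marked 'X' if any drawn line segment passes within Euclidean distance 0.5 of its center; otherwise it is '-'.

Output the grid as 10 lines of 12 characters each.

Answer: -----X------
-----X------
-----X------
-----X------
-----X------
-XXXXX------
------------
------------
------------
------------

Derivation:
Segment 0: (5,7) -> (5,9)
Segment 1: (5,9) -> (5,4)
Segment 2: (5,4) -> (3,4)
Segment 3: (3,4) -> (1,4)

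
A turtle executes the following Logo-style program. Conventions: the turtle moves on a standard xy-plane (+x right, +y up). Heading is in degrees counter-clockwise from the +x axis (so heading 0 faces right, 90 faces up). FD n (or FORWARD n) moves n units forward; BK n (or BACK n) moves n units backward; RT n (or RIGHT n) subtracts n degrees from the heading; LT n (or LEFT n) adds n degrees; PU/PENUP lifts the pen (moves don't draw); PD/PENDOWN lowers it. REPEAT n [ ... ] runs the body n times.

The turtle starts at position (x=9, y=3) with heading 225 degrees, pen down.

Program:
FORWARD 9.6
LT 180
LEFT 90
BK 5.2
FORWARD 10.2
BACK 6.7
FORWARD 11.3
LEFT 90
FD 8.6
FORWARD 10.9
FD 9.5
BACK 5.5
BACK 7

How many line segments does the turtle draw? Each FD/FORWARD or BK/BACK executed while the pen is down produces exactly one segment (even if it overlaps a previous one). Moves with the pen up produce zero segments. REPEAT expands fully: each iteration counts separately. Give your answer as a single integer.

Answer: 10

Derivation:
Executing turtle program step by step:
Start: pos=(9,3), heading=225, pen down
FD 9.6: (9,3) -> (2.212,-3.788) [heading=225, draw]
LT 180: heading 225 -> 45
LT 90: heading 45 -> 135
BK 5.2: (2.212,-3.788) -> (5.889,-7.465) [heading=135, draw]
FD 10.2: (5.889,-7.465) -> (-1.324,-0.253) [heading=135, draw]
BK 6.7: (-1.324,-0.253) -> (3.414,-4.99) [heading=135, draw]
FD 11.3: (3.414,-4.99) -> (-4.576,3) [heading=135, draw]
LT 90: heading 135 -> 225
FD 8.6: (-4.576,3) -> (-10.658,-3.081) [heading=225, draw]
FD 10.9: (-10.658,-3.081) -> (-18.365,-10.789) [heading=225, draw]
FD 9.5: (-18.365,-10.789) -> (-25.083,-17.506) [heading=225, draw]
BK 5.5: (-25.083,-17.506) -> (-21.193,-13.617) [heading=225, draw]
BK 7: (-21.193,-13.617) -> (-16.244,-8.667) [heading=225, draw]
Final: pos=(-16.244,-8.667), heading=225, 10 segment(s) drawn
Segments drawn: 10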